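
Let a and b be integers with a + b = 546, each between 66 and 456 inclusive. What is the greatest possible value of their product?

74529

With a + b fixed, ab peaks when the two are closest together.
Taking a = 273 and b = 273 (both in [66, 456]) gives ab = 74529.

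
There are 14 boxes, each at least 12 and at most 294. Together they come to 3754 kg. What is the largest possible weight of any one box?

294

To make one box as large as possible, make the other 13 as small as possible.
The other 13 contribute at least 13 × 12 = 156, leaving at most 3754 − 156 = 3598.
But each box is capped at 294, so the maximum is 294.
Achievable: one at 294 and the other 13 totalling 3460, which fits since 13 × 12 ≤ 3460 ≤ 13 × 294.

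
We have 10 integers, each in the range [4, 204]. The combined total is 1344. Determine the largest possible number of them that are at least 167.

Suppose k of them are at least 167. Those contribute at least 167 each and the other 10 − k at least 4 each.
So the total is at least 167k + 4(10 − k) = 40 + 163k. This must be ≤ 1344, giving k ≤ 8.
k = 8 is achieved by 8 values at 167 and 2 at 4, total 1344.

8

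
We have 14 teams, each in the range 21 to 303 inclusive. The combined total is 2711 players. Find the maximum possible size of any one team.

Maximizing one value means minimizing the remaining 13.
The other 13 contribute at least 13 × 21 = 273, leaving at most 2711 − 273 = 2438.
But each team is capped at 303, so the maximum is 303.
Achievable: one at 303 and the other 13 totalling 2408, which fits since 13 × 21 ≤ 2408 ≤ 13 × 303.

303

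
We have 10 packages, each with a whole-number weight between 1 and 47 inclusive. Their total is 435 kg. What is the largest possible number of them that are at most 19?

Each value at 19 or below falls at least 47 − 19 = 28 short of the ceiling 47.
The ceiling total is 10 × 47 = 470, and we need 435, so at most ⌊(470 − 435)/28⌋ = 1 can be that low.
k = 1 is achieved by 1 value at 19 and 9 at 47, total 442; lower one of the 47's by 7 (still > 19) to reach 435.

1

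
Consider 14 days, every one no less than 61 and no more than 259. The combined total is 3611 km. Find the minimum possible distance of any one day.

Minimizing one value means maximizing the remaining 13.
The other 13 contribute at most 13 × 259 = 3367, leaving at least 3611 − 3367 = 244.
Since 244 ≥ 61, this is achievable: one at 244 and 13 at 259.

244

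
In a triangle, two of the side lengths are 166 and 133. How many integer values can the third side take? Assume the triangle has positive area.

265

The triangle inequality gives |166 − 133| < c < 166 + 133, i.e. 33 < c < 299.
So c can be any integer from 34 to 298: 265 values.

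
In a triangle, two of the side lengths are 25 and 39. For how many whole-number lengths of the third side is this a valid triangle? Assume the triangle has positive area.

The triangle inequality gives |25 − 39| < c < 25 + 39, i.e. 14 < c < 64.
So c can be any integer from 15 to 63: 49 values.

49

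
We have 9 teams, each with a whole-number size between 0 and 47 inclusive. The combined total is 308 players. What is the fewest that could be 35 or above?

If only k of them are at least 35, the other 9 − k are at most 34, so the total is at most k·47 + (9 − k)·34.
This must reach 308, so k·47 + (9 − k)·34 ≥ 308, giving k ≥ 1.
Exactly 1 works: 1 value at 47 and 8 at 34 total 319; lower one of the high values by 11 (still ≥ 35) to hit 308.

1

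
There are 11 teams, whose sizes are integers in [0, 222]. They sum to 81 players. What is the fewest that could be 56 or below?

10

If only k of them are at most 56, the other 11 − k are at least 57, so the total is at least (11 − k)·57 + k·0.
This is ≤ 81, so (11 − k)·57 + 0k ≤ 81, which gives k ≥ 10.
Exactly 10 works: 10 values at 0 and 1 at 57 total 57; raise one of the low values by 24 (still ≤ 56) to hit 81.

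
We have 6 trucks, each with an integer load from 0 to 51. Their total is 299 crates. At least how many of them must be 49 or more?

If only k of them are at least 49, the other 6 − k are at most 48, so the total is at most k·51 + (6 − k)·48.
This must reach 299, so k·51 + (6 − k)·48 ≥ 299, giving k ≥ 4.
Exactly 4 works: 4 values at 51 and 2 at 48 total 300; lower one of the high values by 1 (still ≥ 49) to hit 299.

4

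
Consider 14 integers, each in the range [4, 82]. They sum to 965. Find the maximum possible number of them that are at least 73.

13

With k values at 73 or above and the rest at least 4, the sum is at least 56 + 69k.
Since the sum is 965, we need 69k ≤ 909, i.e. k ≤ 13.
k = 13 is achieved by 13 values at 73 and 1 at 4, total 953; add 12 to one value (staying below 73) to reach 965.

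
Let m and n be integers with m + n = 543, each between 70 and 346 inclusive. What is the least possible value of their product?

68162

Since m + n is fixed, pushing one of them to its bound minimizes the product.
At the endpoint m = 197, n = 543 − 197 = 346, so mn = 197 × 346 = 68162.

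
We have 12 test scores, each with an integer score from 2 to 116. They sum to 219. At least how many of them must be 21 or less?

Each value above 21 is at least 22, contributing at least 22 − 2 = 20 above the floor 2.
The sum exceeds the floor total 24 by 195, so at most ⌊195/20⌋ = 9 exceed 21, and at least 3 are ≤ 21.
Exactly 3 works: 3 values at 2 and 9 at 22 total 204; raise one of the low values by 15 (still ≤ 21) to hit 219.

3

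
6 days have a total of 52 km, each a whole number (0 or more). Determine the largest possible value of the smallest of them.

8

The average is 52/6 < 9, so some value is ≤ 8.
Achievable: 2 of them at 8 and 4 at 9 total 52.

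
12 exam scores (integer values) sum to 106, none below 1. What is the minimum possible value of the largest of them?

9

Some value must be at least ⌈106/12⌉ = 9, since 12 × 8 = 96 < 106.
Taking 2 copies of 8 and 10 copies of 9 gives exactly 106, so 9 is attained.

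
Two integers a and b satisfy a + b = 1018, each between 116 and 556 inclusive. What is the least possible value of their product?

For a fixed sum, ab is smallest when a and b are as far apart as possible.
At the endpoint a = 462, b = 1018 − 462 = 556, so ab = 462 × 556 = 256872.

256872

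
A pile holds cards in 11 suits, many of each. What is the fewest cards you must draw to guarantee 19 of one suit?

199

You could draw 18 of every suit without reaching 19 of any — 198 in all.
One more forces 19 of some suit, so 198 + 1 = 199.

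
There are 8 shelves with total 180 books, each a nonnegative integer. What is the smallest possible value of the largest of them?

23

The average is 180/8 > 22, so not all 8 can be 22 or less; the largest is ≥ 23.
Taking 4 copies of 22 and 4 copies of 23 gives exactly 180, so 23 is attained.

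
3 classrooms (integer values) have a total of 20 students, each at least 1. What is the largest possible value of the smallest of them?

6

The 3 values sum to 20, so their minimum is at most ⌊20/3⌋ = 6.
Achievable: 1 of them at 6 and 2 at 7 total 20.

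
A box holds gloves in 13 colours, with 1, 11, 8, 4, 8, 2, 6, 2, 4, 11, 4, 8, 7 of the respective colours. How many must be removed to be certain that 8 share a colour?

66

In the worst case you take as many as possible of each colour without reaching 8: 1 + 7 + 7 + 4 + 7 + 2 + 6 + 2 + 4 + 7 + 4 + 7 + 7 = 65.
The next one must give 8 of some colour, so 65 + 1 = 66.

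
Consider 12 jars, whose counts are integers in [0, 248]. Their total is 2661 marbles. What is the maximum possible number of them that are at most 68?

Suppose k of them are at most 68. Those contribute at most 68 each and the rest at most 248 each.
So the total is at most 68k + 248(12 − k) = 2976 − 180k. This must still be ≥ 2661, so k ≤ 1.
k = 1 is achieved by 1 value at 68 and 11 at 248, total 2796; lower one of the 248's by 135 (still > 68) to reach 2661.

1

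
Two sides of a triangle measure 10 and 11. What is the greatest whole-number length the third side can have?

20

The third side must be less than 10 + 11 = 21.
The largest integer below 21 is 20.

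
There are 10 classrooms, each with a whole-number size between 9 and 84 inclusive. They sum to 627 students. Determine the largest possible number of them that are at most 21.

Each value at 21 or below falls at least 84 − 21 = 63 short of the ceiling 84.
The ceiling total is 10 × 84 = 840, and we need 627, so at most ⌊(840 − 627)/63⌋ = 3 can be that low.
k = 3 is achieved by 3 values at 21 and 7 at 84, total 651; lower one of the 84's by 24 (still > 21) to reach 627.

3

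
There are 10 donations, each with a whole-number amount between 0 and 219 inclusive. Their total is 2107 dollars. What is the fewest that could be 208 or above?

4

Each value short of 208 is at most 207, costing at least 219 − 207 = 12 against the maximum total of 2190.
We can afford to lose at most 2190 − 2107 = 83, so at most ⌊83/12⌋ = 6 fall short, and at least 4 are ≥ 208.
Exactly 4 works: 4 values at 219 and 6 at 207 total 2118; lower one of the high values by 11 (still ≥ 208) to hit 2107.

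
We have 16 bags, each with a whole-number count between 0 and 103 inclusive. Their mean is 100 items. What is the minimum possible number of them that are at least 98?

The total is 16 × 100 = 1600.
Suppose at most 16 − j of them reach 98; then j values are ≤ 97 and the rest ≤ 103.
The total is then ≤ 97·j + 103·(16 − j) = 1648 − 6j. For this to be ≥ 1600 we need j ≤ 8, so at least 16 − 8 = 8 must reach 98.
Exactly 8 works: 8 values at 103 and 8 at 97 total 1600.

8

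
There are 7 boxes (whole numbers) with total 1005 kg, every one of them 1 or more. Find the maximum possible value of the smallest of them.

143

The 7 values sum to 1005, so their minimum is at most ⌊1005/7⌋ = 143.
Equality holds with 3 values of 143 and 4 values of 144.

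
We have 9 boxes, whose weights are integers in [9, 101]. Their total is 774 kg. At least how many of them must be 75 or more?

Each value short of 75 is at most 74, costing at least 101 − 74 = 27 against the maximum total of 909.
We can afford to lose at most 909 − 774 = 135, so at most ⌊135/27⌋ = 5 fall short, and at least 4 are ≥ 75.
Exactly 4 works: 4 values at 101 and 5 at 74 total 774.

4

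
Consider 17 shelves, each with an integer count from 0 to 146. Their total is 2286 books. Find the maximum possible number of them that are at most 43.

1

Suppose k of them are at most 43. Those contribute at most 43 each and the rest at most 146 each.
So the total is at most 43k + 146(17 − k) = 2482 − 103k. This must still be ≥ 2286, so k ≤ 1.
k = 1 is achieved by 1 value at 43 and 16 at 146, total 2379; lower one of the 146's by 93 (still > 43) to reach 2286.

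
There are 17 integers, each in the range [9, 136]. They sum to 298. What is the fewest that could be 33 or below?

Let j be the number exceeding 33. Then the total is ≥ 34·j + 9·(17 − j) = 153 + 25j.
So 25j ≤ 145 and j ≤ 5; hence at least 17 − 5 = 12 are ≤ 33.
Exactly 12 works: 12 values at 9 and 5 at 34 total 278; raise one of the low values by 20 (still ≤ 33) to hit 298.

12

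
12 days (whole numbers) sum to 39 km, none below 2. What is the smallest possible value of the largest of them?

The 12 values sum to 39, so their maximum is at least ⌈39/12⌉ = 4.
Equality holds with 3 values of 4 and 9 values of 3.

4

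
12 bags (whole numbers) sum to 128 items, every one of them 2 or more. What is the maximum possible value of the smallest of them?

The 12 values sum to 128, so their minimum is at most ⌊128/12⌋ = 10.
Taking 4 copies of 10 and 8 copies of 11 gives exactly 128, so 10 is attained.

10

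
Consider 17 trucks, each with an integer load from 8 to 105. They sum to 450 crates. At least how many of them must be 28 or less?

3

Each value above 28 is at least 29, contributing at least 29 − 8 = 21 above the floor 8.
The sum exceeds the floor total 136 by 314, so at most ⌊314/21⌋ = 14 exceed 28, and at least 3 are ≤ 28.
Exactly 3 works: 3 values at 8 and 14 at 29 total 430; raise one of the low values by 20 (still ≤ 28) to hit 450.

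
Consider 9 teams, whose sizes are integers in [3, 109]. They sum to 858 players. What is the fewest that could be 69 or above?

If only k of them are at least 69, the other 9 − k are at most 68, so the total is at most k·109 + (9 − k)·68.
This must reach 858, so k·109 + (9 − k)·68 ≥ 858, giving k ≥ 6.
Exactly 6 works: 6 values at 109 and 3 at 68 total 858.

6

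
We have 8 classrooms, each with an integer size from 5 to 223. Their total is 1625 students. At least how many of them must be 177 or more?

5

If only k of them are at least 177, the other 8 − k are at most 176, so the total is at most k·223 + (8 − k)·176.
This must reach 1625, so k·223 + (8 − k)·176 ≥ 1625, giving k ≥ 5.
Exactly 5 works: 5 values at 223 and 3 at 176 total 1643; lower one of the high values by 18 (still ≥ 177) to hit 1625.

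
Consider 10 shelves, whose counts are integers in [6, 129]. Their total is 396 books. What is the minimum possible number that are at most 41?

1

Each value above 41 is at least 42, contributing at least 42 − 6 = 36 above the floor 6.
The sum exceeds the floor total 60 by 336, so at most ⌊336/36⌋ = 9 exceed 41, and at least 1 are ≤ 41.
Exactly 1 works: 1 value at 6 and 9 at 42 total 384; raise one of the low values by 12 (still ≤ 41) to hit 396.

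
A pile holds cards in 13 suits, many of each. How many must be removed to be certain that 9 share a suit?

You could draw 8 of every suit without reaching 9 of any — 104 in all.
One more forces 9 of some suit, so 104 + 1 = 105.

105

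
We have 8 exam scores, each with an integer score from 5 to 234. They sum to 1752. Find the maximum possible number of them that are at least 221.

7

With k values at 221 or above and the rest at least 5, the sum is at least 40 + 216k.
Since the sum is 1752, we need 216k ≤ 1712, i.e. k ≤ 7.
k = 7 is achieved by 7 values at 221 and 1 at 5, total 1552; add 200 to one value (staying below 221) to reach 1752.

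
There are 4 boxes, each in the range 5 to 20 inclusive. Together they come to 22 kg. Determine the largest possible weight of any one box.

Maximizing one value means minimizing the remaining 3.
The other 3 contribute at least 3 × 5 = 15, leaving at most 22 − 15 = 7.
Since 7 ≤ 20, this is achievable: one at 7 and 3 at 5.

7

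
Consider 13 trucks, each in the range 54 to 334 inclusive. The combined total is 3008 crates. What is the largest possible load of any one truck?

334

Maximizing one value means minimizing the remaining 12.
The other 12 contribute at least 12 × 54 = 648, leaving at most 3008 − 648 = 2360.
But each truck is capped at 334, so the maximum is 334.
Achievable: one at 334 and the other 12 totalling 2674, which fits since 12 × 54 ≤ 2674 ≤ 12 × 334.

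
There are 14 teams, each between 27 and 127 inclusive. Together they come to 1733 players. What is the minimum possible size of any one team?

To make one team as small as possible, make the other 13 as large as possible.
The other 13 contribute at most 13 × 127 = 1651, leaving at least 1733 − 1651 = 82.
Since 82 ≥ 27, this is achievable: one at 82 and 13 at 127.

82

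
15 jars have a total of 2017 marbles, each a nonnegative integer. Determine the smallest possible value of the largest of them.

135

Some value must be at least ⌈2017/15⌉ = 135, since 15 × 134 = 2010 < 2017.
Taking 8 copies of 134 and 7 copies of 135 gives exactly 2017, so 135 is attained.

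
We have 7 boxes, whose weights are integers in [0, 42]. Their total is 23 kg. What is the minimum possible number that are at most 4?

3

Each value above 4 is at least 5, contributing at least 5 − 0 = 5 above the floor 0.
The sum exceeds the floor total 0 by 23, so at most ⌊23/5⌋ = 4 exceed 4, and at least 3 are ≤ 4.
Exactly 3 works: 3 values at 0 and 4 at 5 total 20; raise one of the low values by 3 (still ≤ 4) to hit 23.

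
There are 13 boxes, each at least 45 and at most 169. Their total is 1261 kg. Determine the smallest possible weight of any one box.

45

Minimizing one value means maximizing the remaining 12.
The other 12 can take up 12 × 169 = 2028 ≥ 1261 − 45, so one box can sit at its floor of 45.
Achievable: one at 45 and the other 12 totalling 1216, which fits since 12 × 45 ≤ 1216 ≤ 12 × 169.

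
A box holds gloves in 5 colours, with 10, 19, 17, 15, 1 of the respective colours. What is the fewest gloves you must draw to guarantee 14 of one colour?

In the worst case you take as many as possible of each colour without reaching 14: 10 + 13 + 13 + 13 + 1 = 50.
The next one must give 14 of some colour, so 50 + 1 = 51.

51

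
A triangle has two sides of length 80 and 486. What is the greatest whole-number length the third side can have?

565

The third side must be less than 80 + 486 = 566.
The largest integer below 566 is 565.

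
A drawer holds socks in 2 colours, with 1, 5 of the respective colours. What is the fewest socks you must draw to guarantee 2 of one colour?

In the worst case you take as many as possible of each colour without reaching 2: 1 + 1 = 2.
The next one must give 2 of some colour, so 2 + 1 = 3.

3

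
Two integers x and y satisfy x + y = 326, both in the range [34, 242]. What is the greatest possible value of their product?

26569

With x + y fixed, xy peaks when the two are closest together.
Taking x = 163 and y = 163 (both in [34, 242]) gives xy = 26569.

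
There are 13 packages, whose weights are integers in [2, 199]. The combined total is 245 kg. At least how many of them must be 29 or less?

6

Each value above 29 is at least 30, contributing at least 30 − 2 = 28 above the floor 2.
The sum exceeds the floor total 26 by 219, so at most ⌊219/28⌋ = 7 exceed 29, and at least 6 are ≤ 29.
Exactly 6 works: 6 values at 2 and 7 at 30 total 222; raise one of the low values by 23 (still ≤ 29) to hit 245.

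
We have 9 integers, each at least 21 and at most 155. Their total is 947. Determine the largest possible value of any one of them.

Maximizing one value means minimizing the remaining 8.
The other 8 contribute at least 8 × 21 = 168, leaving at most 947 − 168 = 779.
But each integer is capped at 155, so the maximum is 155.
Achievable: one at 155 and the other 8 totalling 792, which fits since 8 × 21 ≤ 792 ≤ 8 × 155.

155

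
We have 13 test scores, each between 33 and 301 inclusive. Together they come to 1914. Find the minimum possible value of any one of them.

To make one score as small as possible, make the other 12 as large as possible.
The other 12 can take up 12 × 301 = 3612 ≥ 1914 − 33, so one score can sit at its floor of 33.
Achievable: one at 33 and the other 12 totalling 1881, which fits since 12 × 33 ≤ 1881 ≤ 12 × 301.

33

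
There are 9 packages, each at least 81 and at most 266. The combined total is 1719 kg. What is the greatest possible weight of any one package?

Maximizing one value means minimizing the remaining 8.
The other 8 contribute at least 8 × 81 = 648, leaving at most 1719 − 648 = 1071.
But each package is capped at 266, so the maximum is 266.
Achievable: one at 266 and the other 8 totalling 1453, which fits since 8 × 81 ≤ 1453 ≤ 8 × 266.

266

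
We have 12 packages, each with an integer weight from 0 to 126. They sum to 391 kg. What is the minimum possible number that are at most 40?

Let j be the number exceeding 40. Then the total is ≥ 41·j + 0·(12 − j) = 0 + 41j.
So 41j ≤ 391 and j ≤ 9; hence at least 12 − 9 = 3 are ≤ 40.
Exactly 3 works: 3 values at 0 and 9 at 41 total 369; raise one of the low values by 22 (still ≤ 40) to hit 391.

3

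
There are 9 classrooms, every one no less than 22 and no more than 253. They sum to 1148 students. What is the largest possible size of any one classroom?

253

To make one classroom as large as possible, make the other 8 as small as possible.
The other 8 contribute at least 8 × 22 = 176, leaving at most 1148 − 176 = 972.
But each classroom is capped at 253, so the maximum is 253.
Achievable: one at 253 and the other 8 totalling 895, which fits since 8 × 22 ≤ 895 ≤ 8 × 253.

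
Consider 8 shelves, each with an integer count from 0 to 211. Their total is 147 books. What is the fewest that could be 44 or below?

5

If only k of them are at most 44, the other 8 − k are at least 45, so the total is at least (8 − k)·45 + k·0.
This is ≤ 147, so (8 − k)·45 + 0k ≤ 147, which gives k ≥ 5.
Exactly 5 works: 5 values at 0 and 3 at 45 total 135; raise one of the low values by 12 (still ≤ 44) to hit 147.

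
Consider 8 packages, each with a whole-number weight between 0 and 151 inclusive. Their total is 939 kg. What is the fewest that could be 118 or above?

1

Suppose at most 8 − j of them reach 118; then j values are ≤ 117 and the rest ≤ 151.
The total is then ≤ 117·j + 151·(8 − j) = 1208 − 34j. For this to be ≥ 939 we need j ≤ 7, so at least 8 − 7 = 1 must reach 118.
Exactly 1 works: 1 value at 151 and 7 at 117 total 970; lower one of the high values by 31 (still ≥ 118) to hit 939.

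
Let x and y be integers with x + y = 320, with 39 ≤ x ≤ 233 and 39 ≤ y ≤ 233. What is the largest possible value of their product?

25600

For a fixed sum, the product xy is largest when x and y are as close as possible.
Taking x = 160 and y = 160 (both in [39, 233]) gives xy = 25600.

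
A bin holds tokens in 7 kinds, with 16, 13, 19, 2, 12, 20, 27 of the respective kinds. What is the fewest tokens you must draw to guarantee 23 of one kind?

In the worst case you take as many as possible of each kind without reaching 23: 16 + 13 + 19 + 2 + 12 + 20 + 22 = 104.
The next one must give 23 of some kind, so 104 + 1 = 105.

105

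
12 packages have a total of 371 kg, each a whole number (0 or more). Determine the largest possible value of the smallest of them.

30

The average is 371/12 < 31, so some value is ≤ 30.
Taking 1 copy of 30 and 11 copies of 31 gives exactly 371, so 30 is attained.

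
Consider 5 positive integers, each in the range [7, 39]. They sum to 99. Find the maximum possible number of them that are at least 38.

2

Suppose k of them are at least 38. Those contribute at least 38 each and the other 5 − k at least 7 each.
So the total is at least 38k + 7(5 − k) = 35 + 31k. This must be ≤ 99, giving k ≤ 2.
k = 2 is achieved by 2 values at 38 and 3 at 7, total 97; add 2 to one value (staying below 38) to reach 99.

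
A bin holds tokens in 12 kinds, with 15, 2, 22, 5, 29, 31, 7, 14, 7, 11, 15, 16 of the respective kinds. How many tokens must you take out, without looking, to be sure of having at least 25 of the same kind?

In the worst case you take as many as possible of each kind without reaching 25: 15 + 2 + 22 + 5 + 24 + 24 + 7 + 14 + 7 + 11 + 15 + 16 = 162.
The next one must give 25 of some kind, so 162 + 1 = 163.

163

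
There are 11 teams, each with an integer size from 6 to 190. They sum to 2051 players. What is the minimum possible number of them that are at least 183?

Suppose at most 11 − j of them reach 183; then j values are ≤ 182 and the rest ≤ 190.
The total is then ≤ 182·j + 190·(11 − j) = 2090 − 8j. For this to be ≥ 2051 we need j ≤ 4, so at least 11 − 4 = 7 must reach 183.
Exactly 7 works: 7 values at 190 and 4 at 182 total 2058; lower one of the high values by 7 (still ≥ 183) to hit 2051.

7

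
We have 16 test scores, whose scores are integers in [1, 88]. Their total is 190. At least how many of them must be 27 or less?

10

Let j be the number exceeding 27. Then the total is ≥ 28·j + 1·(16 − j) = 16 + 27j.
So 27j ≤ 174 and j ≤ 6; hence at least 16 − 6 = 10 are ≤ 27.
Exactly 10 works: 10 values at 1 and 6 at 28 total 178; raise one of the low values by 12 (still ≤ 27) to hit 190.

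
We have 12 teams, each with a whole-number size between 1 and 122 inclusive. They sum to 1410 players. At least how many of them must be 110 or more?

Each value short of 110 is at most 109, costing at least 122 − 109 = 13 against the maximum total of 1464.
We can afford to lose at most 1464 − 1410 = 54, so at most ⌊54/13⌋ = 4 fall short, and at least 8 are ≥ 110.
Exactly 8 works: 8 values at 122 and 4 at 109 total 1412; lower one of the high values by 2 (still ≥ 110) to hit 1410.

8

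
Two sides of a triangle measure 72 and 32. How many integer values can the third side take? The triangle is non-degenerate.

63

The triangle inequality gives |72 − 32| < c < 72 + 32, i.e. 40 < c < 104.
So c can be any integer from 41 to 103: 63 values.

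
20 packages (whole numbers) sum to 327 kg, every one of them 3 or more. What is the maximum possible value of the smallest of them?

16

If every one of the 20 were at least 17, the total would be at least 20 × 17 = 340 > 327.
Taking 13 copies of 16 and 7 copies of 17 gives exactly 327, so 16 is attained.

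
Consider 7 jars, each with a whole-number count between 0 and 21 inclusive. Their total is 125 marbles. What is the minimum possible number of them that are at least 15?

4

Suppose at most 7 − j of them reach 15; then j values are ≤ 14 and the rest ≤ 21.
The total is then ≤ 14·j + 21·(7 − j) = 147 − 7j. For this to be ≥ 125 we need j ≤ 3, so at least 7 − 3 = 4 must reach 15.
Exactly 4 works: 4 values at 21 and 3 at 14 total 126; lower one of the high values by 1 (still ≥ 15) to hit 125.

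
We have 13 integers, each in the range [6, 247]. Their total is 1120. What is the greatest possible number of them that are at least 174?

If k of the values are ≥ 174, the total is ≥ 174k + 6(13 − k).
Setting 174k + 6(13 − k) ≤ 1120 gives 168k ≤ 1042, so k ≤ 6.
k = 6 is achieved by 6 values at 174 and 7 at 6, total 1086; add 34 to one value (staying below 174) to reach 1120.

6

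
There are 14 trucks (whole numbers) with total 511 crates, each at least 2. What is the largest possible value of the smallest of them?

36

The average is 511/14 < 37, so some value is ≤ 36.
Taking 7 copies of 36 and 7 copies of 37 gives exactly 511, so 36 is attained.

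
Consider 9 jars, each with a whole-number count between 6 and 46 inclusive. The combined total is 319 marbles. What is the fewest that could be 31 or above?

If only k of them are at least 31, the other 9 − k are at most 30, so the total is at most k·46 + (9 − k)·30.
This must reach 319, so k·46 + (9 − k)·30 ≥ 319, giving k ≥ 4.
Exactly 4 works: 4 values at 46 and 5 at 30 total 334; lower one of the high values by 15 (still ≥ 31) to hit 319.

4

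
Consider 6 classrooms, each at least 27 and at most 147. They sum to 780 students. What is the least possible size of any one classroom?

To make one classroom as small as possible, make the other 5 as large as possible.
The other 5 contribute at most 5 × 147 = 735, leaving at least 780 − 735 = 45.
Since 45 ≥ 27, this is achievable: one at 45 and 5 at 147.

45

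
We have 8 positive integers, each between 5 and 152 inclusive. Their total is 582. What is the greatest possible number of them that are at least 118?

Suppose k of them are at least 118. Those contribute at least 118 each and the other 8 − k at least 5 each.
So the total is at least 118k + 5(8 − k) = 40 + 113k. This must be ≤ 582, giving k ≤ 4.
k = 4 is achieved by 4 values at 118 and 4 at 5, total 492; add 90 to one value (staying below 118) to reach 582.

4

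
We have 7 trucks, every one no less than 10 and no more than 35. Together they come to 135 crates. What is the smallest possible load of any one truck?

To make one truck as small as possible, make the other 6 as large as possible.
The other 6 can take up 6 × 35 = 210 ≥ 135 − 10, so one truck can sit at its floor of 10.
Achievable: one at 10 and the other 6 totalling 125, which fits since 6 × 10 ≤ 125 ≤ 6 × 35.

10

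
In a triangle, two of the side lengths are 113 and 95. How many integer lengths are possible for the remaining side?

The triangle inequality gives |113 − 95| < c < 113 + 95, i.e. 18 < c < 208.
So c can be any integer from 19 to 207: 189 values.

189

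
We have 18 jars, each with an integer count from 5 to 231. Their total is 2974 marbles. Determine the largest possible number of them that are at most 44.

6

Suppose k of them are at most 44. Those contribute at most 44 each and the rest at most 231 each.
So the total is at most 44k + 231(18 − k) = 4158 − 187k. This must still be ≥ 2974, so k ≤ 6.
k = 6 is achieved by 6 values at 44 and 12 at 231, total 3036; lower one of the 231's by 62 (still > 44) to reach 2974.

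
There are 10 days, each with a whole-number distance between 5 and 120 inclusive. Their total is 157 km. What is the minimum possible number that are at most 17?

2

If only k of them are at most 17, the other 10 − k are at least 18, so the total is at least (10 − k)·18 + k·5.
This is ≤ 157, so (10 − k)·18 + 5k ≤ 157, which gives k ≥ 2.
Exactly 2 works: 2 values at 5 and 8 at 18 total 154; raise one of the low values by 3 (still ≤ 17) to hit 157.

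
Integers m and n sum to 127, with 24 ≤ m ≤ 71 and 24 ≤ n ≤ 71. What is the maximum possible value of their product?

For a fixed sum, the product mn is largest when m and n are as close as possible.
Taking m = 63 and n = 64 (both in [24, 71]) gives mn = 4032.

4032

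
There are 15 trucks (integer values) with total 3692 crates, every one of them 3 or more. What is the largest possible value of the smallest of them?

246

If every one of the 15 were at least 247, the total would be at least 15 × 247 = 3705 > 3692.
Equality holds with 13 values of 246 and 2 values of 247.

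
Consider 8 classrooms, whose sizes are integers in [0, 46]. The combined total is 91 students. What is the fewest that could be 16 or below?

If only k of them are at most 16, the other 8 − k are at least 17, so the total is at least (8 − k)·17 + k·0.
This is ≤ 91, so (8 − k)·17 + 0k ≤ 91, which gives k ≥ 3.
Exactly 3 works: 3 values at 0 and 5 at 17 total 85; raise one of the low values by 6 (still ≤ 16) to hit 91.

3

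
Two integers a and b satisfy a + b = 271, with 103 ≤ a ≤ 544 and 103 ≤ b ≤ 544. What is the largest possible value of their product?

18360

For a fixed sum, the product ab is largest when a and b are as close as possible.
Taking a = 135 and b = 136 (both in [103, 544]) gives ab = 18360.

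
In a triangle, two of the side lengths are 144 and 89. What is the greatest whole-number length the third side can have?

The third side must be less than 144 + 89 = 233.
The largest integer below 233 is 232.

232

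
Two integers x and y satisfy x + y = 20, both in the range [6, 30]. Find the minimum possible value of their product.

For a fixed sum, xy is smallest when x and y are as far apart as possible.
At the endpoint x = 6, y = 20 − 6 = 14, so xy = 6 × 14 = 84.

84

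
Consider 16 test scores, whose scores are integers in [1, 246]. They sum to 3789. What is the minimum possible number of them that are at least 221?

11

If only k of them are at least 221, the other 16 − k are at most 220, so the total is at most k·246 + (16 − k)·220.
This must reach 3789, so k·246 + (16 − k)·220 ≥ 3789, giving k ≥ 11.
Exactly 11 works: 11 values at 246 and 5 at 220 total 3806; lower one of the high values by 17 (still ≥ 221) to hit 3789.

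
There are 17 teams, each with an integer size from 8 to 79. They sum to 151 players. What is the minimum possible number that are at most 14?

15

Each value above 14 is at least 15, contributing at least 15 − 8 = 7 above the floor 8.
The sum exceeds the floor total 136 by 15, so at most ⌊15/7⌋ = 2 exceed 14, and at least 15 are ≤ 14.
Exactly 15 works: 15 values at 8 and 2 at 15 total 150; raise one of the low values by 1 (still ≤ 14) to hit 151.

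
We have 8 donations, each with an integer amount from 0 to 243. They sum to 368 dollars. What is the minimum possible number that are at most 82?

4

If only k of them are at most 82, the other 8 − k are at least 83, so the total is at least (8 − k)·83 + k·0.
This is ≤ 368, so (8 − k)·83 + 0k ≤ 368, which gives k ≥ 4.
Exactly 4 works: 4 values at 0 and 4 at 83 total 332; raise one of the low values by 36 (still ≤ 82) to hit 368.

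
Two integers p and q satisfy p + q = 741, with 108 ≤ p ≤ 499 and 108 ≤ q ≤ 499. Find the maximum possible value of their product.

pq = p(741 − p) is maximized when p is as near 741/2 as the bounds allow.
Taking p = 370 and q = 371 (both in [108, 499]) gives pq = 137270.

137270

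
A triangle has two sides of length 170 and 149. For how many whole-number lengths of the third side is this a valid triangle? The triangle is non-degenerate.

297

The triangle inequality gives |170 − 149| < c < 170 + 149, i.e. 21 < c < 319.
So c can be any integer from 22 to 318: 297 values.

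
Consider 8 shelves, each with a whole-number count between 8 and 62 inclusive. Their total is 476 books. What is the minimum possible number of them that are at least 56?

6

Each value short of 56 is at most 55, costing at least 62 − 55 = 7 against the maximum total of 496.
We can afford to lose at most 496 − 476 = 20, so at most ⌊20/7⌋ = 2 fall short, and at least 6 are ≥ 56.
Exactly 6 works: 6 values at 62 and 2 at 55 total 482; lower one of the high values by 6 (still ≥ 56) to hit 476.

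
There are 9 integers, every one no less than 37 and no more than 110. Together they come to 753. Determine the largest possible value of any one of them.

Maximizing one value means minimizing the remaining 8.
The other 8 contribute at least 8 × 37 = 296, leaving at most 753 − 296 = 457.
But each integer is capped at 110, so the maximum is 110.
Achievable: one at 110 and the other 8 totalling 643, which fits since 8 × 37 ≤ 643 ≤ 8 × 110.

110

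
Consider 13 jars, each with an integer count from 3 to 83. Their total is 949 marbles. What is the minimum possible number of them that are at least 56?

Suppose at most 13 − j of them reach 56; then j values are ≤ 55 and the rest ≤ 83.
The total is then ≤ 55·j + 83·(13 − j) = 1079 − 28j. For this to be ≥ 949 we need j ≤ 4, so at least 13 − 4 = 9 must reach 56.
Exactly 9 works: 9 values at 83 and 4 at 55 total 967; lower one of the high values by 18 (still ≥ 56) to hit 949.

9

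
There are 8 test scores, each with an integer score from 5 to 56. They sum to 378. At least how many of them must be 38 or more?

5

Suppose at most 8 − j of them reach 38; then j values are ≤ 37 and the rest ≤ 56.
The total is then ≤ 37·j + 56·(8 − j) = 448 − 19j. For this to be ≥ 378 we need j ≤ 3, so at least 8 − 3 = 5 must reach 38.
Exactly 5 works: 5 values at 56 and 3 at 37 total 391; lower one of the high values by 13 (still ≥ 38) to hit 378.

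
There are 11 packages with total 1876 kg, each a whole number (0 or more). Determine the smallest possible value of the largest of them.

171

Some value must be at least ⌈1876/11⌉ = 171, since 11 × 170 = 1870 < 1876.
Taking 5 copies of 170 and 6 copies of 171 gives exactly 1876, so 171 is attained.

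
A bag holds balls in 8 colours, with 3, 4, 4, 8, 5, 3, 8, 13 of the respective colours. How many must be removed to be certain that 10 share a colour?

45

In the worst case you take as many as possible of each colour without reaching 10: 3 + 4 + 4 + 8 + 5 + 3 + 8 + 9 = 44.
The next one must give 10 of some colour, so 44 + 1 = 45.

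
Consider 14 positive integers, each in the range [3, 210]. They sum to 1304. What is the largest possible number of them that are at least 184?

6

If k of the values are ≥ 184, the total is ≥ 184k + 3(14 − k).
Setting 184k + 3(14 − k) ≤ 1304 gives 181k ≤ 1262, so k ≤ 6.
k = 6 is achieved by 6 values at 184 and 8 at 3, total 1128; add 176 to one value (staying below 184) to reach 1304.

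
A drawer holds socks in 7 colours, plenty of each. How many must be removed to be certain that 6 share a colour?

36

You could draw 5 of every colour without reaching 6 of any — 35 in all.
One more forces 6 of some colour, so 35 + 1 = 36.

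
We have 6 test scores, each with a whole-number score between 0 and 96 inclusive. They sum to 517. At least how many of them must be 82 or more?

3

Each value short of 82 is at most 81, costing at least 96 − 81 = 15 against the maximum total of 576.
We can afford to lose at most 576 − 517 = 59, so at most ⌊59/15⌋ = 3 fall short, and at least 3 are ≥ 82.
Exactly 3 works: 3 values at 96 and 3 at 81 total 531; lower one of the high values by 14 (still ≥ 82) to hit 517.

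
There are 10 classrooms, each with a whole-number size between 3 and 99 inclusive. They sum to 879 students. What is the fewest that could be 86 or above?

3

If only k of them are at least 86, the other 10 − k are at most 85, so the total is at most k·99 + (10 − k)·85.
This must reach 879, so k·99 + (10 − k)·85 ≥ 879, giving k ≥ 3.
Exactly 3 works: 3 values at 99 and 7 at 85 total 892; lower one of the high values by 13 (still ≥ 86) to hit 879.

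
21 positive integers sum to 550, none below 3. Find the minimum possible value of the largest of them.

27

The average is 550/21 > 26, so not all 21 can be 26 or less; the largest is ≥ 27.
Achievable: 4 of them at 27 and 17 at 26 total 550.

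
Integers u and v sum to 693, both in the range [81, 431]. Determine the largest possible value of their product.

For a fixed sum, the product uv is largest when u and v are as close as possible.
Taking u = 346 and v = 347 (both in [81, 431]) gives uv = 120062.

120062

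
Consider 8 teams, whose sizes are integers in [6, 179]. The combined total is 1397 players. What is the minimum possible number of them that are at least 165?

6

If only k of them are at least 165, the other 8 − k are at most 164, so the total is at most k·179 + (8 − k)·164.
This must reach 1397, so k·179 + (8 − k)·164 ≥ 1397, giving k ≥ 6.
Exactly 6 works: 6 values at 179 and 2 at 164 total 1402; lower one of the high values by 5 (still ≥ 165) to hit 1397.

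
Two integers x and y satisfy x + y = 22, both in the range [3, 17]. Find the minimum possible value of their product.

For a fixed sum, xy is smallest when x and y are as far apart as possible.
At the endpoint x = 5, y = 22 − 5 = 17, so xy = 5 × 17 = 85.

85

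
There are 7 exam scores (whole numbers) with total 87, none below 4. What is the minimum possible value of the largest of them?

13

The average is 87/7 > 12, so not all 7 can be 12 or less; the largest is ≥ 13.
Taking 4 copies of 12 and 3 copies of 13 gives exactly 87, so 13 is attained.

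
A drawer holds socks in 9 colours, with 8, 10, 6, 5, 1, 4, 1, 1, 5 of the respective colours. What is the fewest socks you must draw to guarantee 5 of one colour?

In the worst case you take as many as possible of each colour without reaching 5: 4 + 4 + 4 + 4 + 1 + 4 + 1 + 1 + 4 = 27.
The next one must give 5 of some colour, so 27 + 1 = 28.

28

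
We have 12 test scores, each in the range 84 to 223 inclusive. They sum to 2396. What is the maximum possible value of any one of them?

223

To make one score as large as possible, make the other 11 as small as possible.
The other 11 contribute at least 11 × 84 = 924, leaving at most 2396 − 924 = 1472.
But each score is capped at 223, so the maximum is 223.
Achievable: one at 223 and the other 11 totalling 2173, which fits since 11 × 84 ≤ 2173 ≤ 11 × 223.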